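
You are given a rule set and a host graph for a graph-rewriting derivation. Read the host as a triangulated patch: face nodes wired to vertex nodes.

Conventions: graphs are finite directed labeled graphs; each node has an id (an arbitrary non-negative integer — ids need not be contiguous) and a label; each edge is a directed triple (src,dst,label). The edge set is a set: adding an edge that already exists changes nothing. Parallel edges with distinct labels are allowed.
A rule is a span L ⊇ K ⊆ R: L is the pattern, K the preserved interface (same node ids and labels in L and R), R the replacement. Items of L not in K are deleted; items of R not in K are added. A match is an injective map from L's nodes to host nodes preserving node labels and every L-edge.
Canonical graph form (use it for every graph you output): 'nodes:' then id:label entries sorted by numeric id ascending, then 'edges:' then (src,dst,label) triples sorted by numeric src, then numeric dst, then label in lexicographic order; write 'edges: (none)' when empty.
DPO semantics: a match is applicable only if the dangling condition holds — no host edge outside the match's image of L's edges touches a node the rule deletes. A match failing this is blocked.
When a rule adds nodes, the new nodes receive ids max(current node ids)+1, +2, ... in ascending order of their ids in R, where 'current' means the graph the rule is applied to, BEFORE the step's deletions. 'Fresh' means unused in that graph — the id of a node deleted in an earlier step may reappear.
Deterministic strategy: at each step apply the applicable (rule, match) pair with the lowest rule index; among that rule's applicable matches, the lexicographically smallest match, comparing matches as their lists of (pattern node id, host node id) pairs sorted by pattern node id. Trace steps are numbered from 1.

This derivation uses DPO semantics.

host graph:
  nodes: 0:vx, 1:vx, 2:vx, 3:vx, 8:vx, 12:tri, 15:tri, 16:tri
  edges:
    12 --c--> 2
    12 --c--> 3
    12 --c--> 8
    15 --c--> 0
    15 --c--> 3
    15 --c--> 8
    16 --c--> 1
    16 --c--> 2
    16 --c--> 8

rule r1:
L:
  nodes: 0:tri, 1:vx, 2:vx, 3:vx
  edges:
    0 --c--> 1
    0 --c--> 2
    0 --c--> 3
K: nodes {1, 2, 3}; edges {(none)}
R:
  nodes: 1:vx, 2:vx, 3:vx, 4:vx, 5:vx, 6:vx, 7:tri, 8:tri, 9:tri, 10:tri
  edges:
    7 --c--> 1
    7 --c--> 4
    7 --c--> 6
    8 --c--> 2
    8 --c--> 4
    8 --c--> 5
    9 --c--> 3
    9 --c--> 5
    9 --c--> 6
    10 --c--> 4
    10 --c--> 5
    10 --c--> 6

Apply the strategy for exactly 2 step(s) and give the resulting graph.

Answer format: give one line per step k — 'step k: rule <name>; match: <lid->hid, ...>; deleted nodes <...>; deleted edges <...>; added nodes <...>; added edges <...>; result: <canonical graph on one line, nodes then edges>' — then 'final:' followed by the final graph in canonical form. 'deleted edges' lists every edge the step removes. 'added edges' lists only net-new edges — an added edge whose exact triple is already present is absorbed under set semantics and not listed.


step 1: rule r1; match: 0->12, 1->2, 2->3, 3->8; deleted nodes 12; deleted edges (12,2,c); (12,3,c); (12,8,c); added nodes 17, 18, 19, 20, 21, 22, 23; added edges (20,2,c); (20,17,c); (20,19,c); (21,3,c); (21,17,c); (21,18,c); (22,8,c); (22,18,c); (22,19,c); (23,17,c); (23,18,c); (23,19,c); result: nodes: 0:vx, 1:vx, 2:vx, 3:vx, 8:vx, 15:tri, 16:tri, 17:vx, 18:vx, 19:vx, 20:tri, 21:tri, 22:tri, 23:tri edges: (15,0,c); (15,3,c); (15,8,c); (16,1,c); (16,2,c); (16,8,c); (20,2,c); (20,17,c); (20,19,c); (21,3,c); (21,17,c); (21,18,c); (22,8,c); (22,18,c); (22,19,c); (23,17,c); (23,18,c); (23,19,c)
step 2: rule r1; match: 0->15, 1->0, 2->3, 3->8; deleted nodes 15; deleted edges (15,0,c); (15,3,c); (15,8,c); added nodes 24, 25, 26, 27, 28, 29, 30; added edges (27,0,c); (27,24,c); (27,26,c); (28,3,c); (28,24,c); (28,25,c); (29,8,c); (29,25,c); (29,26,c); (30,24,c); (30,25,c); (30,26,c); result: nodes: 0:vx, 1:vx, 2:vx, 3:vx, 8:vx, 16:tri, 17:vx, 18:vx, 19:vx, 20:tri, 21:tri, 22:tri, 23:tri, 24:vx, 25:vx, 26:vx, 27:tri, 28:tri, 29:tri, 30:tri edges: (16,1,c); (16,2,c); (16,8,c); (20,2,c); (20,17,c); (20,19,c); (21,3,c); (21,17,c); (21,18,c); (22,8,c); (22,18,c); (22,19,c); (23,17,c); (23,18,c); (23,19,c); (27,0,c); (27,24,c); (27,26,c); (28,3,c); (28,24,c); (28,25,c); (29,8,c); (29,25,c); (29,26,c); (30,24,c); (30,25,c); (30,26,c)
final:
nodes: 0:vx, 1:vx, 2:vx, 3:vx, 8:vx, 16:tri, 17:vx, 18:vx, 19:vx, 20:tri, 21:tri, 22:tri, 23:tri, 24:vx, 25:vx, 26:vx, 27:tri, 28:tri, 29:tri, 30:tri
edges: (16,1,c); (16,2,c); (16,8,c); (20,2,c); (20,17,c); (20,19,c); (21,3,c); (21,17,c); (21,18,c); (22,8,c); (22,18,c); (22,19,c); (23,17,c); (23,18,c); (23,19,c); (27,0,c); (27,24,c); (27,26,c); (28,3,c); (28,24,c); (28,25,c); (29,8,c); (29,25,c); (29,26,c); (30,24,c); (30,25,c); (30,26,c)


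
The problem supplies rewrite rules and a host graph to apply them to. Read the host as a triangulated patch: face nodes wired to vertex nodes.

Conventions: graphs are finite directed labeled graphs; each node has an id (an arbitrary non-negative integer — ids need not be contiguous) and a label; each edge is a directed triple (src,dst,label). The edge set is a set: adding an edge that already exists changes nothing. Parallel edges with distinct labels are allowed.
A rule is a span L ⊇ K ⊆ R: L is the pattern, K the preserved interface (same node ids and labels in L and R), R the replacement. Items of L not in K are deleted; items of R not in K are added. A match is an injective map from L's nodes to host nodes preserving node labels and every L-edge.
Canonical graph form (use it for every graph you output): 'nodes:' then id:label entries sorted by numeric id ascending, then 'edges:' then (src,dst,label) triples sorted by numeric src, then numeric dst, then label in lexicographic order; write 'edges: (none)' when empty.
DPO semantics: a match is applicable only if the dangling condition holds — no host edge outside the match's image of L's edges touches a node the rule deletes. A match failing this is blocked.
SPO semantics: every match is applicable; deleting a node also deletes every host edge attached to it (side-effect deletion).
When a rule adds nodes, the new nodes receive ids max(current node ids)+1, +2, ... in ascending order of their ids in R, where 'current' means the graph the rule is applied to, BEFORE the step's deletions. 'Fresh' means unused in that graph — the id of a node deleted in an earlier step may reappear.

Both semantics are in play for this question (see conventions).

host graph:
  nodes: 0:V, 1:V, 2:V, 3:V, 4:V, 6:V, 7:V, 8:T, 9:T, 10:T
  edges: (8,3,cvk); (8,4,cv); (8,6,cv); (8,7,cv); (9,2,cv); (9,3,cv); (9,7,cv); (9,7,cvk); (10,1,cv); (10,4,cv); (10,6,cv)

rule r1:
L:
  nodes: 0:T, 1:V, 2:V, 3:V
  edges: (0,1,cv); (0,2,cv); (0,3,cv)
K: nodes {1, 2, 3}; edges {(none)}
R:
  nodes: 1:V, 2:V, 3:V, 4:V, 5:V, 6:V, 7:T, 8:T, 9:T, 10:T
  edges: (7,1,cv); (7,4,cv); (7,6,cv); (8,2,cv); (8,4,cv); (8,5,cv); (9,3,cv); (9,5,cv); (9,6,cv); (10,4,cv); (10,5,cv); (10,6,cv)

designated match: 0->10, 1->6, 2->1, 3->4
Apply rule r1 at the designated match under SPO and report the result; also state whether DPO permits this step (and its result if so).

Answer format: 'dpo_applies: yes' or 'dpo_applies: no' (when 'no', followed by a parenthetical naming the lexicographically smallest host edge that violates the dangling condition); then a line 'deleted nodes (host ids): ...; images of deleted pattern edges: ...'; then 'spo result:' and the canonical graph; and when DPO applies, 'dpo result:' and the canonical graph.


dpo_applies: yes
deleted nodes (host ids): 10; images of deleted pattern edges: (10,1,cv); (10,4,cv); (10,6,cv)
spo result:
nodes: 0:V, 1:V, 2:V, 3:V, 4:V, 6:V, 7:V, 8:T, 9:T, 11:V, 12:V, 13:V, 14:T, 15:T, 16:T, 17:T
edges: (8,3,cvk); (8,4,cv); (8,6,cv); (8,7,cv); (9,2,cv); (9,3,cv); (9,7,cv); (9,7,cvk); (14,6,cv); (14,11,cv); (14,13,cv); (15,1,cv); (15,11,cv); (15,12,cv); (16,4,cv); (16,12,cv); (16,13,cv); (17,11,cv); (17,12,cv); (17,13,cv)
dpo result:
nodes: 0:V, 1:V, 2:V, 3:V, 4:V, 6:V, 7:V, 8:T, 9:T, 11:V, 12:V, 13:V, 14:T, 15:T, 16:T, 17:T
edges: (8,3,cvk); (8,4,cv); (8,6,cv); (8,7,cv); (9,2,cv); (9,3,cv); (9,7,cv); (9,7,cvk); (14,6,cv); (14,11,cv); (14,13,cv); (15,1,cv); (15,11,cv); (15,12,cv); (16,4,cv); (16,12,cv); (16,13,cv); (17,11,cv); (17,12,cv); (17,13,cv)


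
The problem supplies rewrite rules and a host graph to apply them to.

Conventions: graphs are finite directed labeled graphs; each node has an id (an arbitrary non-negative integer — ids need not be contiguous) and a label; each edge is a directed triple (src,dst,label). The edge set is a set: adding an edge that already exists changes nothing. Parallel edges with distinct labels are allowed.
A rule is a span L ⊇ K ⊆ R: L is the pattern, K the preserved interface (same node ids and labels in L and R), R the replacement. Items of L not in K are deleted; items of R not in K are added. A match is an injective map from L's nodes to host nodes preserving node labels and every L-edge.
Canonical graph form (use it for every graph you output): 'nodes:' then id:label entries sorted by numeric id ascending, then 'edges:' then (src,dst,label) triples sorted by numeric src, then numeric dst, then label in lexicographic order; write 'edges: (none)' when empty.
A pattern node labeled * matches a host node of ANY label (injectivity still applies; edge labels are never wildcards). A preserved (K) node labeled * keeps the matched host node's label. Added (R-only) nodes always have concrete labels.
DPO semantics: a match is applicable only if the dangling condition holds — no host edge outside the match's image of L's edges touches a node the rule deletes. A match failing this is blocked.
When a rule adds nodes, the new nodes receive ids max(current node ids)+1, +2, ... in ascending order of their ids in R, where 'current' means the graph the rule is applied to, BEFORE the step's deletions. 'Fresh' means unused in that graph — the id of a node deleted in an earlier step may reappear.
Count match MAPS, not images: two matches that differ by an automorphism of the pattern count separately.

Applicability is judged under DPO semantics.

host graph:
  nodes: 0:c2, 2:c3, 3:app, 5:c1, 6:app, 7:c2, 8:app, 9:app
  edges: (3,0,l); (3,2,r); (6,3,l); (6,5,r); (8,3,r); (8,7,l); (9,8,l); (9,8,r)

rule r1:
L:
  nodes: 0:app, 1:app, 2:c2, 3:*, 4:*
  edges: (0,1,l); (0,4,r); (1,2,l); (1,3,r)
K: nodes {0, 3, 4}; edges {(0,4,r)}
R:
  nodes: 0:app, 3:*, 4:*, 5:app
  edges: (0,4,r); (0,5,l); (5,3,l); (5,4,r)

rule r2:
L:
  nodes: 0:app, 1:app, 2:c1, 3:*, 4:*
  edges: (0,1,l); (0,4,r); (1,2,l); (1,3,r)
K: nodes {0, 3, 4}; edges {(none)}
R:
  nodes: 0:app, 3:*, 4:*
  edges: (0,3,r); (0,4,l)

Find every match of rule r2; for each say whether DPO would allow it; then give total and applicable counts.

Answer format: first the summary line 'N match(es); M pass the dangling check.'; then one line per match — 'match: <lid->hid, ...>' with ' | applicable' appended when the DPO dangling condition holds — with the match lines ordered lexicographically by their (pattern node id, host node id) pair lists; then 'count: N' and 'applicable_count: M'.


0 match(es); 0 pass the dangling check.
count: 0
applicable_count: 0


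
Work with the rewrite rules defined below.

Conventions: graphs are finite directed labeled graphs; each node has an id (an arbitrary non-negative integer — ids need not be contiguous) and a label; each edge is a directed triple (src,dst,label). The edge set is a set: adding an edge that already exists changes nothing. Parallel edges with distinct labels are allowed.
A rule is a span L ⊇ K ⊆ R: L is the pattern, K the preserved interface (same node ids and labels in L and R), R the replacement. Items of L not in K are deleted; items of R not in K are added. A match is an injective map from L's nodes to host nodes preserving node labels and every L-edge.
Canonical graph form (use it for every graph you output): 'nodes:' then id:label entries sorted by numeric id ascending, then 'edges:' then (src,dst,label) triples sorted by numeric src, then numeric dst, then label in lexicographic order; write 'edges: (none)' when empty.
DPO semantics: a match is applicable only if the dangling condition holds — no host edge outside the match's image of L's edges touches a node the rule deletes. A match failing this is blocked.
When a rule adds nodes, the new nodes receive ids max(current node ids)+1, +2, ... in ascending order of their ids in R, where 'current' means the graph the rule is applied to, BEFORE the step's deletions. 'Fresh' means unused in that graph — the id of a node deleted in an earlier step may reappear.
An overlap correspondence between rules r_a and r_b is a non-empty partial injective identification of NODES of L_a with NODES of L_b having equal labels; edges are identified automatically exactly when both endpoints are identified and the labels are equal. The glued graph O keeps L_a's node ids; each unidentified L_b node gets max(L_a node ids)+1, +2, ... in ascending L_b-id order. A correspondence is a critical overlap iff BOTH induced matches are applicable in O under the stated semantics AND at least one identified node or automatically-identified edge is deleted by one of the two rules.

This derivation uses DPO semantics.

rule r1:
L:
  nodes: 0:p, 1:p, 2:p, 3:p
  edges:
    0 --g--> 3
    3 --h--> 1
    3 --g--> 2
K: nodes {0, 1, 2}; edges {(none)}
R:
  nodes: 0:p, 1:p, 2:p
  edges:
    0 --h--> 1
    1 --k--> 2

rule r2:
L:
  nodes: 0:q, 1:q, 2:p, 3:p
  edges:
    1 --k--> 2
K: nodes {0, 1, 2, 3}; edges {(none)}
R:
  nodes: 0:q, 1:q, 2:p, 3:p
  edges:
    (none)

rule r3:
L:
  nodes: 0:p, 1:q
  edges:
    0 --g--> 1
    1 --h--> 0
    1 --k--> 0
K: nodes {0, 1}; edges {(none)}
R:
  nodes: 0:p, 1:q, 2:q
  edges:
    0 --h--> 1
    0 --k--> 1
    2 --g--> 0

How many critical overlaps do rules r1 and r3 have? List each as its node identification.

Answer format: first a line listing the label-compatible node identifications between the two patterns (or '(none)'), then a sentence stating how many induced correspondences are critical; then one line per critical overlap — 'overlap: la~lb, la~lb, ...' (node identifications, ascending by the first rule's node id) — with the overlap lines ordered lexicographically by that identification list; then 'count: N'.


label-compatible node identifications between L(r1) and L(r3): 0~0, 1~0, 2~0, 3~0
0 of the induced correspondences are critical overlaps of r1 and r3.
count: 0


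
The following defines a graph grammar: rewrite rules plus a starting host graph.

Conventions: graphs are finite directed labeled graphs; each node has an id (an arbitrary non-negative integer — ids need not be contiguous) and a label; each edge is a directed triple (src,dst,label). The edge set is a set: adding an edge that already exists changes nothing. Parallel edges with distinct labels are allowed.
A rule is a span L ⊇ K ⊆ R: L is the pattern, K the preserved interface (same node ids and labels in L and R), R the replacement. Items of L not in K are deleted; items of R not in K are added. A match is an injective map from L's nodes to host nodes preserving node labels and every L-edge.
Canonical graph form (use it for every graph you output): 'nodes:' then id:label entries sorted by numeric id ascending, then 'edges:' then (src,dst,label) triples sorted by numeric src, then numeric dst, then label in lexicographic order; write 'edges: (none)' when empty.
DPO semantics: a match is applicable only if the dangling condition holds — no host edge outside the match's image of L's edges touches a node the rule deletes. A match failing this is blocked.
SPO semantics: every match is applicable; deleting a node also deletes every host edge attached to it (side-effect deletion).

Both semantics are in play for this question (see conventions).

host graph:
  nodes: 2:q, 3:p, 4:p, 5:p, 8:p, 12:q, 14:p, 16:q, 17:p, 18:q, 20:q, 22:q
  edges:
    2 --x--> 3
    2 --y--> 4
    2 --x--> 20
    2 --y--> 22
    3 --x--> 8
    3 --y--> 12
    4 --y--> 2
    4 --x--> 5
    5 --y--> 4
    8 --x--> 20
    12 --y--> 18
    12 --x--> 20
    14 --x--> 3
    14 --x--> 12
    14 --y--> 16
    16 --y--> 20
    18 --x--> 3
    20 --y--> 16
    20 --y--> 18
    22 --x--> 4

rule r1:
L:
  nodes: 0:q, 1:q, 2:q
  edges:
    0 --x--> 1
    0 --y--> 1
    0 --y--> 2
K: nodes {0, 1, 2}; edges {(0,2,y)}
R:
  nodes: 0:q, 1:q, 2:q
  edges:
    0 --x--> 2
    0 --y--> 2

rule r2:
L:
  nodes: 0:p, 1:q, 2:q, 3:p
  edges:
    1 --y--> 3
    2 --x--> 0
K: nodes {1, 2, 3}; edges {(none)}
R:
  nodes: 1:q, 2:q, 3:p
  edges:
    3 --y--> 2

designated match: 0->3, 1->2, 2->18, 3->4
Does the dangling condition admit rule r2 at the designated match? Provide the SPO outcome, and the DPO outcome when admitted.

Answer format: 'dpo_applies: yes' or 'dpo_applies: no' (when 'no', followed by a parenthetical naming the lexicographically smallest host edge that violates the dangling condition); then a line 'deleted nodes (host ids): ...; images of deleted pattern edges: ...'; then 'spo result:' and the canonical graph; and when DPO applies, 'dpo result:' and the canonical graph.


dpo_applies: no
(the rule deletes node 3, which keeps host edge (2,3,x) outside the match image — the dangling condition fails, DPO blocks; SPO proceeds and side-deletes such edges)
deleted nodes (host ids): 3; images of deleted pattern edges: (2,4,y); (18,3,x)
spo result:
nodes: 2:q, 4:p, 5:p, 8:p, 12:q, 14:p, 16:q, 17:p, 18:q, 20:q, 22:q
edges: (2,20,x); (2,22,y); (4,2,y); (4,5,x); (4,18,y); (5,4,y); (8,20,x); (12,18,y); (12,20,x); (14,12,x); (14,16,y); (16,20,y); (20,16,y); (20,18,y); (22,4,x)


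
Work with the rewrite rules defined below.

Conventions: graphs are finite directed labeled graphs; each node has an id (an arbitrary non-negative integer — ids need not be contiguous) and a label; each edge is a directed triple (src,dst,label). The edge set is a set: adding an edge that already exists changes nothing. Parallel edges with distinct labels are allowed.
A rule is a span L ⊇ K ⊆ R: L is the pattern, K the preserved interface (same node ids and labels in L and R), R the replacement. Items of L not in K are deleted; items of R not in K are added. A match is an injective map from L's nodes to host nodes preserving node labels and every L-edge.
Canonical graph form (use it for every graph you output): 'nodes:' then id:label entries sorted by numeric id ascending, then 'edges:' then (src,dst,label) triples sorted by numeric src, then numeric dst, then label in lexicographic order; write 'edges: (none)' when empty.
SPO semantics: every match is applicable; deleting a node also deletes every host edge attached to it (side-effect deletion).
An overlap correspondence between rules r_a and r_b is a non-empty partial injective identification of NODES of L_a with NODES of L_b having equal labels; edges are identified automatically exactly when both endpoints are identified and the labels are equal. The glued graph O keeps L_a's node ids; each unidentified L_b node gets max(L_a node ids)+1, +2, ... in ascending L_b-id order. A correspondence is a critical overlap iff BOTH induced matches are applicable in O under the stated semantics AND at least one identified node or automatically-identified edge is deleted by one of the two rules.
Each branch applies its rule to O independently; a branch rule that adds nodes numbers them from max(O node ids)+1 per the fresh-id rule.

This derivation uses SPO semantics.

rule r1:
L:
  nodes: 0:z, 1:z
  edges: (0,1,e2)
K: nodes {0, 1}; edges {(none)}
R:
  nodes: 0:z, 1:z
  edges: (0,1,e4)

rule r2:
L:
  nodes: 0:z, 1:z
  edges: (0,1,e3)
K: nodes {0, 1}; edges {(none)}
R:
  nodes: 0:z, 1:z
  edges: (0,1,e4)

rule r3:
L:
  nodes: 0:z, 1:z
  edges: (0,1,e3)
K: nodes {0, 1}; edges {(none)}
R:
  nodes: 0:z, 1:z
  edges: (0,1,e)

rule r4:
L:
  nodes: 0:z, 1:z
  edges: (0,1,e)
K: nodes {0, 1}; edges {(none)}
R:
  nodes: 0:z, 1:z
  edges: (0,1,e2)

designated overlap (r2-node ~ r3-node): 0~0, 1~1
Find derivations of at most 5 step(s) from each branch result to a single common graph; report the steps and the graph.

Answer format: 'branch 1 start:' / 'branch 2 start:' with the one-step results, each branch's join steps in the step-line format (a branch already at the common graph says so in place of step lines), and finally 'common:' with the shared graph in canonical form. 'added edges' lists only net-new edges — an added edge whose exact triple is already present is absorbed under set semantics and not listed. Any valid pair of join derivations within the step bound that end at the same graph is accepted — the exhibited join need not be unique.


branch 1 start:
nodes: 0:z, 1:z
edges: (0,1,e4)
branch 2 start:
nodes: 0:z, 1:z
edges: (0,1,e)
branch 1: already at the common graph (0 steps)
branch 2 step 1: rule r4; match: 0->0, 1->1; deleted nodes (none); deleted edges (0,1,e); added nodes (none); added edges (0,1,e2); result: nodes: 0:z, 1:z edges: (0,1,e2)
branch 2 step 2: rule r1; match: 0->0, 1->1; deleted nodes (none); deleted edges (0,1,e2); added nodes (none); added edges (0,1,e4); result: nodes: 0:z, 1:z edges: (0,1,e4)
common:
nodes: 0:z, 1:z
edges: (0,1,e4)


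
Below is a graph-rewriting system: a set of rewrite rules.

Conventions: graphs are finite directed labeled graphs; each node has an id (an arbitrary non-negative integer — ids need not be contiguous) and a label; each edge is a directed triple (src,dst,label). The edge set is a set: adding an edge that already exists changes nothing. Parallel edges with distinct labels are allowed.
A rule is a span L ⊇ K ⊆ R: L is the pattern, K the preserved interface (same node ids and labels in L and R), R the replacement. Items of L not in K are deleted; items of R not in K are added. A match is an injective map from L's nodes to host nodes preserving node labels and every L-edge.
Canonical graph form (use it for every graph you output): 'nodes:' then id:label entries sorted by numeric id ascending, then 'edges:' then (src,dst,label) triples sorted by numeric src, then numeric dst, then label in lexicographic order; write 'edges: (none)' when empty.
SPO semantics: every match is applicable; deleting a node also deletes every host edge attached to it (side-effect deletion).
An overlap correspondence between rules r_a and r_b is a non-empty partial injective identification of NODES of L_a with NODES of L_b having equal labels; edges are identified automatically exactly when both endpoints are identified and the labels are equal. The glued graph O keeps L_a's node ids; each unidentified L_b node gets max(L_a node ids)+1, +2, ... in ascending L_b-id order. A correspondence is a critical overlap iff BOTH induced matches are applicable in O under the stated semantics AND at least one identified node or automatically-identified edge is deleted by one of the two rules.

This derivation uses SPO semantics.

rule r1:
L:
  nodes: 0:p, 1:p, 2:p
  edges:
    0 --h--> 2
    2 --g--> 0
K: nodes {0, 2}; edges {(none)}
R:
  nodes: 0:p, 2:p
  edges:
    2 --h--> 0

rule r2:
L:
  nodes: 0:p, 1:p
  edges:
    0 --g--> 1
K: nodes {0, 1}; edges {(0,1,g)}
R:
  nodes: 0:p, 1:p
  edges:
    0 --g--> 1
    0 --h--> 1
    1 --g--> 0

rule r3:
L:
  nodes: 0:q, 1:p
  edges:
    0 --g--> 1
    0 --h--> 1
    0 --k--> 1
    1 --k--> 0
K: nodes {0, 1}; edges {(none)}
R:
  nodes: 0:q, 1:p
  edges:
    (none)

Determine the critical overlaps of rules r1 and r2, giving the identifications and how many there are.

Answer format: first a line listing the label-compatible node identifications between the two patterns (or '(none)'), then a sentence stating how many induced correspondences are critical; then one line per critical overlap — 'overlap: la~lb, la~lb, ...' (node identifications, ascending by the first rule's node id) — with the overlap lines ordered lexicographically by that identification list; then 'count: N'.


label-compatible node identifications between L(r1) and L(r2): 0~0, 0~1, 1~0, 1~1, 2~0, 2~1
7 of the induced correspondences are critical overlaps of r1 and r2.
overlap: 0~0, 1~1
overlap: 0~1, 1~0
overlap: 0~1, 2~0
overlap: 1~0
overlap: 1~0, 2~1
overlap: 1~1
overlap: 1~1, 2~0
count: 7


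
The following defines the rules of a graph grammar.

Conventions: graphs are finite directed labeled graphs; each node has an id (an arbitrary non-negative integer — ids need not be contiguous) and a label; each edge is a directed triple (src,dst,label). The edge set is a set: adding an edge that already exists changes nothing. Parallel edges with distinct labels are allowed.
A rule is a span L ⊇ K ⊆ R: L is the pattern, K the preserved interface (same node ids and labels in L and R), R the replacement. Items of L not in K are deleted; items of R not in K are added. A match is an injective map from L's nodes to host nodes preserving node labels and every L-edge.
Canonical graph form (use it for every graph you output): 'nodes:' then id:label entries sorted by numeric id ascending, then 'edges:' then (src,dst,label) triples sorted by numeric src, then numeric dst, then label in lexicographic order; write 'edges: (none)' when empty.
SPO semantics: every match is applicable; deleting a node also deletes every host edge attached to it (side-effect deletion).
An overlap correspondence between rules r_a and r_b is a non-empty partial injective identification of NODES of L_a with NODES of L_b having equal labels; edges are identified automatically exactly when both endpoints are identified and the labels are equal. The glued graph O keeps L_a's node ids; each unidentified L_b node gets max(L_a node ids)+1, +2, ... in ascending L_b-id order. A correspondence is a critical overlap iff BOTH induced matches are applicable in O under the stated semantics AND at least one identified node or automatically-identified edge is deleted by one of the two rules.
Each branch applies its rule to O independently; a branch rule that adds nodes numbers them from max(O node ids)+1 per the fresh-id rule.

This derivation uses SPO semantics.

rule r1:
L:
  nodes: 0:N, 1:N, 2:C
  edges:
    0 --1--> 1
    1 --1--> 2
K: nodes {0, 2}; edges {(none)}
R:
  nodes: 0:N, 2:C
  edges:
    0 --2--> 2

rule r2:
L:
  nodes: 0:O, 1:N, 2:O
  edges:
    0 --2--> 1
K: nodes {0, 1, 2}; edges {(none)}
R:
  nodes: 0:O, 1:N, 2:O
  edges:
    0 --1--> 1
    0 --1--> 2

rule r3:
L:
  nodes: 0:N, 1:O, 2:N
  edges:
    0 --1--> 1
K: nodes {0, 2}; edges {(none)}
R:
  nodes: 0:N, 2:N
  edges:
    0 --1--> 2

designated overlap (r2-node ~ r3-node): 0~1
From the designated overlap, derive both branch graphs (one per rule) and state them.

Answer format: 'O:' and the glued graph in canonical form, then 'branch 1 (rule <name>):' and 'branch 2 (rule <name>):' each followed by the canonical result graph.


O:
nodes: 0:O, 1:N, 2:O, 3:N, 4:N
edges: (0,1,2); (3,0,1)
branch 1 (rule r2):
nodes: 0:O, 1:N, 2:O, 3:N, 4:N
edges: (0,1,1); (0,2,1); (3,0,1)
branch 2 (rule r3):
nodes: 1:N, 2:O, 3:N, 4:N
edges: (3,4,1)


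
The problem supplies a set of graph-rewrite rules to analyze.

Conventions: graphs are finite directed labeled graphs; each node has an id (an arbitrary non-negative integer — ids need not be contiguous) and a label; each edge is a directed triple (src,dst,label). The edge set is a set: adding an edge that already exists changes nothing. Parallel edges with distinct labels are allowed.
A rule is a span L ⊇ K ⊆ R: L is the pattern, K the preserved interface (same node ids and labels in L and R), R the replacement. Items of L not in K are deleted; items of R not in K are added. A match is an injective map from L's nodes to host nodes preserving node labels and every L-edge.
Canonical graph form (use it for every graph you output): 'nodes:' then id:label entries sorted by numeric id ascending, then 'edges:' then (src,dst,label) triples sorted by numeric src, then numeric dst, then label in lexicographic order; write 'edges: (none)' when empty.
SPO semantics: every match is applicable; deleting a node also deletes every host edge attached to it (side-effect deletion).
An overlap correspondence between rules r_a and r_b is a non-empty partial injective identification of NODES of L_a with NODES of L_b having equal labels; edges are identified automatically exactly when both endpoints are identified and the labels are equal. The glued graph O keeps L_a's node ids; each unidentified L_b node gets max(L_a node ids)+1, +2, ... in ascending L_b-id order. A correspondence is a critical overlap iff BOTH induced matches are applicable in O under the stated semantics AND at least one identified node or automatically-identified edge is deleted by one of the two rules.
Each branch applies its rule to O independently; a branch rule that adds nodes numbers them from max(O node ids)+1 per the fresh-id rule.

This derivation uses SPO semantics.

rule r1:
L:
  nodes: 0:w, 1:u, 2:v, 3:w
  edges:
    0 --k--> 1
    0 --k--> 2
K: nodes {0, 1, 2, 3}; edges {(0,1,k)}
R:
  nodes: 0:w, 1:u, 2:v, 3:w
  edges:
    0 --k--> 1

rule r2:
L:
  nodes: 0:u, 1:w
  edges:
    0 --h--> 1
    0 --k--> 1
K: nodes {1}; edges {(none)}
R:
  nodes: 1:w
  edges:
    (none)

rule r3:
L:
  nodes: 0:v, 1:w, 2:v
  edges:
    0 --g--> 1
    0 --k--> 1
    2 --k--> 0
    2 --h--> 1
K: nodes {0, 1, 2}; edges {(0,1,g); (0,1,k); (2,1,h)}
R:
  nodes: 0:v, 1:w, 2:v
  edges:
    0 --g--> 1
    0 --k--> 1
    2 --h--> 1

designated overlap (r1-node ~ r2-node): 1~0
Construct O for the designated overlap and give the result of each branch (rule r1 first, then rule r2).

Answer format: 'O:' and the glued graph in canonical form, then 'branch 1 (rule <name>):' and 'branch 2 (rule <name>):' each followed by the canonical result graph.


O:
nodes: 0:w, 1:u, 2:v, 3:w, 4:w
edges: (0,1,k); (0,2,k); (1,4,h); (1,4,k)
branch 1 (rule r1):
nodes: 0:w, 1:u, 2:v, 3:w, 4:w
edges: (0,1,k); (1,4,h); (1,4,k)
branch 2 (rule r2):
nodes: 0:w, 2:v, 3:w, 4:w
edges: (0,2,k)


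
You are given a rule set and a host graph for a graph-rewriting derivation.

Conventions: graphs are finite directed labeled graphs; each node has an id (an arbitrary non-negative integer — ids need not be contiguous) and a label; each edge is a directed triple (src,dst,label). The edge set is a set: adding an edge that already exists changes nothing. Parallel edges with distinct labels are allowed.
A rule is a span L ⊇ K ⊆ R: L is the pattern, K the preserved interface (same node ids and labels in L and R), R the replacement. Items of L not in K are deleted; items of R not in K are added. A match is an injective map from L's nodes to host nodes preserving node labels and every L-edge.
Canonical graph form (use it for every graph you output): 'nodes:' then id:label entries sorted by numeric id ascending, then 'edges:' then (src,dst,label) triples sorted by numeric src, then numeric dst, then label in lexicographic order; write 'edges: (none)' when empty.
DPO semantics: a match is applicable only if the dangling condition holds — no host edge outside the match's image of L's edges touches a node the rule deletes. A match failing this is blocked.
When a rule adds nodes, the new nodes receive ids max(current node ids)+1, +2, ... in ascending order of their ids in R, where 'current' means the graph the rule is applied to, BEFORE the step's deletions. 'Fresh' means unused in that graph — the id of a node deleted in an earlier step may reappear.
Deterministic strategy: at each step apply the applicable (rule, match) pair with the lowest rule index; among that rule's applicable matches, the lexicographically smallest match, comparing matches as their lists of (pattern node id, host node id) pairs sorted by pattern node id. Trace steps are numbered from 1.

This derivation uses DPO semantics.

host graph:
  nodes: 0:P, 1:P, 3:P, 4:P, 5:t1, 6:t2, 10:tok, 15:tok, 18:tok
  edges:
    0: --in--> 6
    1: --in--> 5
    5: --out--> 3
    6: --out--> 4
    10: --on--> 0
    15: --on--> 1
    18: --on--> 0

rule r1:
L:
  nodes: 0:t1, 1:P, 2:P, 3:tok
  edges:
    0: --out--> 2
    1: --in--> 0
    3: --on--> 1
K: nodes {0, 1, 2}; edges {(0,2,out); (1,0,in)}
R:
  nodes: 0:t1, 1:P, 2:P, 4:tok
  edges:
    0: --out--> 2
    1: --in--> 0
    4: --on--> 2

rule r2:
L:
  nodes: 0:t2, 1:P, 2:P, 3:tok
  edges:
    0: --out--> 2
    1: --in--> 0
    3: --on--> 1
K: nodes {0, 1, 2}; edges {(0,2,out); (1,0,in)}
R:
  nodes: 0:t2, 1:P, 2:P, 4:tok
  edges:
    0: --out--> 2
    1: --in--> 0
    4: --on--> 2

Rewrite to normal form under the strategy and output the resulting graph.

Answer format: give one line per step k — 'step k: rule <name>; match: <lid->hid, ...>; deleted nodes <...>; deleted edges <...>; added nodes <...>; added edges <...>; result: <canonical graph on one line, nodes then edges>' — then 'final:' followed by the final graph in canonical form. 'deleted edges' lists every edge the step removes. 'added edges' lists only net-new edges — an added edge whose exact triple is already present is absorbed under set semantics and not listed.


step 1: rule r1; match: 0->5, 1->1, 2->3, 3->15; deleted nodes 15; deleted edges (15,1,on); added nodes 19; added edges (19,3,on); result: nodes: 0:P, 1:P, 3:P, 4:P, 5:t1, 6:t2, 10:tok, 18:tok, 19:tok edges: (0,6,in); (1,5,in); (5,3,out); (6,4,out); (10,0,on); (18,0,on); (19,3,on)
step 2: rule r2; match: 0->6, 1->0, 2->4, 3->10; deleted nodes 10; deleted edges (10,0,on); added nodes 20; added edges (20,4,on); result: nodes: 0:P, 1:P, 3:P, 4:P, 5:t1, 6:t2, 18:tok, 19:tok, 20:tok edges: (0,6,in); (1,5,in); (5,3,out); (6,4,out); (18,0,on); (19,3,on); (20,4,on)
step 3: rule r2; match: 0->6, 1->0, 2->4, 3->18; deleted nodes 18; deleted edges (18,0,on); added nodes 21; added edges (21,4,on); result: nodes: 0:P, 1:P, 3:P, 4:P, 5:t1, 6:t2, 19:tok, 20:tok, 21:tok edges: (0,6,in); (1,5,in); (5,3,out); (6,4,out); (19,3,on); (20,4,on); (21,4,on)
final:
nodes: 0:P, 1:P, 3:P, 4:P, 5:t1, 6:t2, 19:tok, 20:tok, 21:tok
edges: (0,6,in); (1,5,in); (5,3,out); (6,4,out); (19,3,on); (20,4,on); (21,4,on)


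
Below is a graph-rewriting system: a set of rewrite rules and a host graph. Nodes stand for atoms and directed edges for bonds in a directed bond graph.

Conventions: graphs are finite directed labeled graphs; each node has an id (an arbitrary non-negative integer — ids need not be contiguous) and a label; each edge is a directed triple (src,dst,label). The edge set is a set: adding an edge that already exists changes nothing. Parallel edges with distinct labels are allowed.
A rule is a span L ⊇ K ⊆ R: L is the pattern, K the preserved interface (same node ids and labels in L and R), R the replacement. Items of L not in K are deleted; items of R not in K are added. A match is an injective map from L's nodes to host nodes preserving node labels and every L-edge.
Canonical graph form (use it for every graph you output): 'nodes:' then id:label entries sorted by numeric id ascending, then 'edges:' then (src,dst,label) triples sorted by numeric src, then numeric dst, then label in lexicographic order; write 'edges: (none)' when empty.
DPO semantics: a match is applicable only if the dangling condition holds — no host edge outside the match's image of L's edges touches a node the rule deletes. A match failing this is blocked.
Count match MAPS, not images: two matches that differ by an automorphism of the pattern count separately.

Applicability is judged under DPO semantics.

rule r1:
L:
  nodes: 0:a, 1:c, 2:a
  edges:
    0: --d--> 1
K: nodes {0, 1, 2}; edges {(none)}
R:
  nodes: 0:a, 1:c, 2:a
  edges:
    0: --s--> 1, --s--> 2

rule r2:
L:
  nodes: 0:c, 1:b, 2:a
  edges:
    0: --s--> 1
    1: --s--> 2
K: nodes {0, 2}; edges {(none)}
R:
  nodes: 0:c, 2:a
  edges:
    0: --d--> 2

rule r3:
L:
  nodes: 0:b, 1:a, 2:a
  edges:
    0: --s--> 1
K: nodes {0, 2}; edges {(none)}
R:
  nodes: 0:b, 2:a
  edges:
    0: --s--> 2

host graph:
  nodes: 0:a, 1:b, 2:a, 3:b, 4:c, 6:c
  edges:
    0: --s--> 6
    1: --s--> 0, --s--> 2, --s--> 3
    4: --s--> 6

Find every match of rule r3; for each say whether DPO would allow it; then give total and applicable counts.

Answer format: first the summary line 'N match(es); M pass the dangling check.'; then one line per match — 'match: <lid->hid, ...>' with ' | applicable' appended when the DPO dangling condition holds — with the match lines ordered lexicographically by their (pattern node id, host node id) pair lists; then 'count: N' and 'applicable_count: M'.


2 match(es); 1 pass the dangling check.
match: 0->1, 1->0, 2->2
match: 0->1, 1->2, 2->0 | applicable
count: 2
applicable_count: 1


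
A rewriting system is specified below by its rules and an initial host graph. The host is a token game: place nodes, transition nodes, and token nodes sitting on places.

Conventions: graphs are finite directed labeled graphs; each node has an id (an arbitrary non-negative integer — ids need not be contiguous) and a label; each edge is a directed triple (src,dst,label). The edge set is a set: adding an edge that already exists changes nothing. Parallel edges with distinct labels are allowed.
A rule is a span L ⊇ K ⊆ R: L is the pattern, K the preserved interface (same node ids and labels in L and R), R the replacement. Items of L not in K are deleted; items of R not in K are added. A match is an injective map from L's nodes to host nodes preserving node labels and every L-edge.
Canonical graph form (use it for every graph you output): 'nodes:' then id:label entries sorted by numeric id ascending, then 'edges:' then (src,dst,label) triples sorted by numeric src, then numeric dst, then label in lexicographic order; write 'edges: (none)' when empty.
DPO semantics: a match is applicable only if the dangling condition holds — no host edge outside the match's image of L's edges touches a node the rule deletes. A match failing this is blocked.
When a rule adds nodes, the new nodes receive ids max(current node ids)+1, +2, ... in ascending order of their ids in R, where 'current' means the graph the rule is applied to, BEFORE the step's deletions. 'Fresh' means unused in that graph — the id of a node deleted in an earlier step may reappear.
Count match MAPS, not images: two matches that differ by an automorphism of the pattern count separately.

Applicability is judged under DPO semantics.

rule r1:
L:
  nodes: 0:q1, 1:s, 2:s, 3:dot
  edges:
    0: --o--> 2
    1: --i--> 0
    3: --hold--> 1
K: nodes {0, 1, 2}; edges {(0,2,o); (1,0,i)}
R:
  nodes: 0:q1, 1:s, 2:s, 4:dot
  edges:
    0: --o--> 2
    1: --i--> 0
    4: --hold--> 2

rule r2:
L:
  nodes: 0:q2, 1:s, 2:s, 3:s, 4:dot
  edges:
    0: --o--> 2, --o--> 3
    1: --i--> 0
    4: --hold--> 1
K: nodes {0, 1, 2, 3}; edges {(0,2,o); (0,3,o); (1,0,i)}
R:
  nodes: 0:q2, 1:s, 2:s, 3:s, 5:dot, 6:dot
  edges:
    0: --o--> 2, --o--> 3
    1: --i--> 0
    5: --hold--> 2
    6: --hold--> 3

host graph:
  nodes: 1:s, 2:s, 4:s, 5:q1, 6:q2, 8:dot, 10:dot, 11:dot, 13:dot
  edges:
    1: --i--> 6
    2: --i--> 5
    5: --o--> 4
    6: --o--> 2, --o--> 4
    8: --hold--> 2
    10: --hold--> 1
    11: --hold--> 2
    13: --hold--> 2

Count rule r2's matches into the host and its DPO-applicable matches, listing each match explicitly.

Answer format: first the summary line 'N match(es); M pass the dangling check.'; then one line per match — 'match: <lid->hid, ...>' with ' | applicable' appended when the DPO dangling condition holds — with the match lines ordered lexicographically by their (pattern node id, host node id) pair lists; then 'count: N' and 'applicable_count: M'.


2 match(es); 2 pass the dangling check.
match: 0->6, 1->1, 2->2, 3->4, 4->10 | applicable
match: 0->6, 1->1, 2->4, 3->2, 4->10 | applicable
count: 2
applicable_count: 2


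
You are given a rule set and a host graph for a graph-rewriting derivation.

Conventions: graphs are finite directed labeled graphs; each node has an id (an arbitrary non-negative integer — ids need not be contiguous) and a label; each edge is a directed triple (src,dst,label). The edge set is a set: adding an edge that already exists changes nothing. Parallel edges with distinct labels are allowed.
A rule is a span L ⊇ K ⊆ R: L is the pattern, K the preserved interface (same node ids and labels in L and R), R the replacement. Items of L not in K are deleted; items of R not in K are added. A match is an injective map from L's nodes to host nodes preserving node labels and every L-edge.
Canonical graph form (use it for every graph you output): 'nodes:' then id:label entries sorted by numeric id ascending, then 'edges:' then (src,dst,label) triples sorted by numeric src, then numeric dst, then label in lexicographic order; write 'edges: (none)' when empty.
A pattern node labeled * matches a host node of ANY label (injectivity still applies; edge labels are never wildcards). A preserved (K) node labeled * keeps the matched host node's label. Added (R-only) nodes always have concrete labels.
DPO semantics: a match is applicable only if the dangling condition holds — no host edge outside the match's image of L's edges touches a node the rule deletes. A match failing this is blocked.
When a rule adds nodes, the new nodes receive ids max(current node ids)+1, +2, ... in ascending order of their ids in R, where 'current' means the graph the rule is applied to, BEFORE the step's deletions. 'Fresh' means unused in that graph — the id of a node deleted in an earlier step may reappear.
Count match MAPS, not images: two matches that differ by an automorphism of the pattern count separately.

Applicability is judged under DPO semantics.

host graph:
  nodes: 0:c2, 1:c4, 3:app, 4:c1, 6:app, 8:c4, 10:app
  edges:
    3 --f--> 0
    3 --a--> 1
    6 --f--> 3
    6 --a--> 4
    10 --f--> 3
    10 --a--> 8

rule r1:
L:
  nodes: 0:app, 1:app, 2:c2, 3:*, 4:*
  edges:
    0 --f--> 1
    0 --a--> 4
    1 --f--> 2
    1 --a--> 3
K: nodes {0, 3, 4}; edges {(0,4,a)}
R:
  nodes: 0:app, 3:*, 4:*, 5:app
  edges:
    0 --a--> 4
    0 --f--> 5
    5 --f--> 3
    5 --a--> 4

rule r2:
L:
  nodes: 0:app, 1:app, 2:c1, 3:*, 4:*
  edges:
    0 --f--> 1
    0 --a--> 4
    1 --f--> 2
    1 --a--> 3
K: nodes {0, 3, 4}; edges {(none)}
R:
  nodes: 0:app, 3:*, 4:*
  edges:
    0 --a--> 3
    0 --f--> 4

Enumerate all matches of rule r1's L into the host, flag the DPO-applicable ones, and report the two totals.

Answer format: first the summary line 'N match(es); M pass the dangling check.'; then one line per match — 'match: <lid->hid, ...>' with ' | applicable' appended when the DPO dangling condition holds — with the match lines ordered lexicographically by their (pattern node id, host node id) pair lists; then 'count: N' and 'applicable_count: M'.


2 match(es); 0 pass the dangling check.
match: 0->6, 1->3, 2->0, 3->1, 4->4
match: 0->10, 1->3, 2->0, 3->1, 4->8
count: 2
applicable_count: 0
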